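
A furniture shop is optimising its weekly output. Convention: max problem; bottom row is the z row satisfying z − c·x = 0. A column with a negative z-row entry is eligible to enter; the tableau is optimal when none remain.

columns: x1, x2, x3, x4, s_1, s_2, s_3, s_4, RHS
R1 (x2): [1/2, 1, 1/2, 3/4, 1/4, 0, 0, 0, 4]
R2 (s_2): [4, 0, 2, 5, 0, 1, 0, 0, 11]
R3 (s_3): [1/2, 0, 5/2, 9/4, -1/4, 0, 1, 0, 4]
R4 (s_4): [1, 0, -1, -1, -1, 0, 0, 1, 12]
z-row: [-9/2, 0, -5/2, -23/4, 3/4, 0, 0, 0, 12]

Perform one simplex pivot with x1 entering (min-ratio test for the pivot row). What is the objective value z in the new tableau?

195/8

Ratio test on column x1 — row 1: 4/(1/2) = 8; row 2: 11/4 = 11/4; row 3: 4/(1/2) = 8; row 4: 12/1 = 12. Minimum is 11/4 at row 2 (s_2 leaves); pivot element 4.
Pivot on row 2; the z-row RHS becomes 12 − (-9/2)·(11/4) = 195/8.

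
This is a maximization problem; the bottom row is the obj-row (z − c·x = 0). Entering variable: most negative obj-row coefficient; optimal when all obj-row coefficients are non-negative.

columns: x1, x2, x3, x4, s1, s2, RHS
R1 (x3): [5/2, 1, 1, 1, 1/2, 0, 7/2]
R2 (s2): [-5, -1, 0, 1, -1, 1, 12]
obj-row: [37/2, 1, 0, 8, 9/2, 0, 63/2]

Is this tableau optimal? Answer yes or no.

Every obj-row coefficient is ≥ 0, so the tableau is optimal.

yes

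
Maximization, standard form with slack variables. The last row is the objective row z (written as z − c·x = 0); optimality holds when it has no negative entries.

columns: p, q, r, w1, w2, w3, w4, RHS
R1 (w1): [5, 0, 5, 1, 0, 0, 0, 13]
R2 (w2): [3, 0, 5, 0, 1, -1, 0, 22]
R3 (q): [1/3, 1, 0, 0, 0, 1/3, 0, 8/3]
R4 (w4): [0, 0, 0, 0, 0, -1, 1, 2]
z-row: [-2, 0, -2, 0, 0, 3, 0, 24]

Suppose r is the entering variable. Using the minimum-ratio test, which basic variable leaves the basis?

w1

Column r entries and ratios — w1: 13/5 = 13/5; w2: 22/5 = 22/5; q: 0 ≤ 0, skip; w4: 0 ≤ 0, skip.
Smallest ratio is 13/5 in the row of w1, so w1 leaves.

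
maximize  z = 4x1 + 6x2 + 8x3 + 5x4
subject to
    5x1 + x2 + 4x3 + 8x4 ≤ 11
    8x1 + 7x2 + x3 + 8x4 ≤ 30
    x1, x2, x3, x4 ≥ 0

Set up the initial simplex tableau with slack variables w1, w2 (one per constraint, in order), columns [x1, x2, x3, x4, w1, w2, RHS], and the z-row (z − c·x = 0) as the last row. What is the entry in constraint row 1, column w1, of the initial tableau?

1

Slack w1 belongs to constraint 1; its column is the unit vector e_1, so the entry in row 1 is 1.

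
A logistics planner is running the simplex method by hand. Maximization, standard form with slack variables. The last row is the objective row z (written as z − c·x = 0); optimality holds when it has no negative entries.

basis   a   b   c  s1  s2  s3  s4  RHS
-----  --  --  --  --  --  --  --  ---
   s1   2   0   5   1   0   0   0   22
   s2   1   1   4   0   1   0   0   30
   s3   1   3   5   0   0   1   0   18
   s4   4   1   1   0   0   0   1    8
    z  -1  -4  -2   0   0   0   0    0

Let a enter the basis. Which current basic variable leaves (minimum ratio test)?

s4

Column a entries and ratios — s1: 22/2 = 11; s2: 30/1 = 30; s3: 18/1 = 18; s4: 8/4 = 2.
Smallest ratio is 2 in the row of s4, so s4 leaves.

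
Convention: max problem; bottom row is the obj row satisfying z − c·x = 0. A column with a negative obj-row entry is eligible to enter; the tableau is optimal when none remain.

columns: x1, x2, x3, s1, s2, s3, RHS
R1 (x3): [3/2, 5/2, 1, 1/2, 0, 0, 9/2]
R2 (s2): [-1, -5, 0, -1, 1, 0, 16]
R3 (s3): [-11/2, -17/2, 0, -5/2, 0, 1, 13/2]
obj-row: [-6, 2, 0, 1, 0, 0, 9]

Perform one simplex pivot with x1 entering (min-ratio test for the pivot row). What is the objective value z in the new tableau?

27

Ratio test on column x1 — row 1: (9/2)/(3/2) = 3; row 2: entry -1 ≤ 0; row 3: entry -11/2 ≤ 0. Minimum is 3 at row 1 (x3 leaves); pivot element 3/2.
Pivot on row 1; the obj-row RHS becomes 9 − (-6)·3 = 27.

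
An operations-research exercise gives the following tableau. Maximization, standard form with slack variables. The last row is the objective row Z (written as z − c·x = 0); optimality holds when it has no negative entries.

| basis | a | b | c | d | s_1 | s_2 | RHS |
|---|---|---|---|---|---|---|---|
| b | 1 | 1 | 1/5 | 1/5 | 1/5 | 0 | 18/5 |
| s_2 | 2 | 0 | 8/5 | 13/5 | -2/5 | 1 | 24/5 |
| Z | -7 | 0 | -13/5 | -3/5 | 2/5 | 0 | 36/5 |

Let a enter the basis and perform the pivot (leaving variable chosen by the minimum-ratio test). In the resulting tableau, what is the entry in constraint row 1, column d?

Ratio test on column a — row 1: (18/5)/1 = 18/5; row 2: (24/5)/2 = 12/5. Minimum is 12/5 at row 2 (s_2 leaves); pivot element 2.
Divide row 2 by 2; eliminate column a from the other rows.
Row 1 update in column d: 1/5 − 1·(13/10) = -11/10.

-11/10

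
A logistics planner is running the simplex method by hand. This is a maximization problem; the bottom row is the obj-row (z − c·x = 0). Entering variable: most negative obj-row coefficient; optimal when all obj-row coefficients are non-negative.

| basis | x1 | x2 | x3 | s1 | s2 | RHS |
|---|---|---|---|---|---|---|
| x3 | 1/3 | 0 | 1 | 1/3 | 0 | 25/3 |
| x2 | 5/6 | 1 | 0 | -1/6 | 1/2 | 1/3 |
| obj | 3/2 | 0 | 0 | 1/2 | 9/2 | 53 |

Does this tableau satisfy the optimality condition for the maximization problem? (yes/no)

Every obj-row coefficient is ≥ 0, so the tableau is optimal.

yes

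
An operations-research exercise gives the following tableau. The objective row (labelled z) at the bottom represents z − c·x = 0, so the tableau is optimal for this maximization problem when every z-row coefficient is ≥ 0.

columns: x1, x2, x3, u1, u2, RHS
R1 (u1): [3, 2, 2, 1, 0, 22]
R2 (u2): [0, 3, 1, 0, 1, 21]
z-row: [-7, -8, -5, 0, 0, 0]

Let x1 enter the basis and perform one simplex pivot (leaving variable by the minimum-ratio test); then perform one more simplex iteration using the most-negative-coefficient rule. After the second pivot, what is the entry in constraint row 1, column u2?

-2/9

Ratio test on column x1 — row 1: 22/3 = 22/3; row 2: entry 0 ≤ 0. Minimum is 22/3 at row 1 (u1 leaves); pivot element 3.
Divide row 1 by 3; eliminate column x1 from the other rows.
Second iteration: most negative z-row entry is -10/3 in column x2, so x2 enters.
Ratio test on column x2 — row 1: (22/3)/(2/3) = 11; row 2: 21/3 = 7. Minimum is 7 at row 2 (u2 leaves); pivot element 3.
Divide row 2 by 3; eliminate column x2 from the other rows.
After both pivots, the entry at constraint row 1, column u2 is -2/9.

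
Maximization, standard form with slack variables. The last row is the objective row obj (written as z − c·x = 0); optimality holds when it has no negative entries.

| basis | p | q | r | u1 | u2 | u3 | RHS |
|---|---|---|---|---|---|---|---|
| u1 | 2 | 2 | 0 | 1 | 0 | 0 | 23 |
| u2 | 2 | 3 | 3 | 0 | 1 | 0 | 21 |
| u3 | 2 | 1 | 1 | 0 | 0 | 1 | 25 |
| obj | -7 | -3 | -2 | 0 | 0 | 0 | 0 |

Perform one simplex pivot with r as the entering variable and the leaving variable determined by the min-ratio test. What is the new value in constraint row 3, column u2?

Ratio test on column r — row 1: entry 0 ≤ 0; row 2: 21/3 = 7; row 3: 25/1 = 25. Minimum is 7 at row 2 (u2 leaves); pivot element 3.
Divide row 2 by 3; eliminate column r from the other rows.
Row 3 update in column u2: 0 − 1·(1/3) = -1/3.

-1/3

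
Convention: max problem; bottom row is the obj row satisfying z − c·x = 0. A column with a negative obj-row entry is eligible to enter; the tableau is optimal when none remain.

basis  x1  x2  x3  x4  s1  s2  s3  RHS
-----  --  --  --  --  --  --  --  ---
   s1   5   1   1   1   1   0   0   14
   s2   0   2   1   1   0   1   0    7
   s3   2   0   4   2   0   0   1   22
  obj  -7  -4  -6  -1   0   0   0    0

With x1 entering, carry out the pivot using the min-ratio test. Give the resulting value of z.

98/5

Ratio test on column x1 — row 1: 14/5 = 14/5; row 2: entry 0 ≤ 0; row 3: 22/2 = 11. Minimum is 14/5 at row 1 (s1 leaves); pivot element 5.
Pivot on row 1; the obj-row RHS becomes 0 − (-7)·(14/5) = 98/5.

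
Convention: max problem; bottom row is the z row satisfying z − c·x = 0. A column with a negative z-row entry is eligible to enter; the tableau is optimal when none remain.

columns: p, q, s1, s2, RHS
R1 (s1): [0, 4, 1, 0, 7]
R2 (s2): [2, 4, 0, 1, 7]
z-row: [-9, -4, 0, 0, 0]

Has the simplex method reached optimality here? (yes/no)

no

The z-row has a negative entry -9 in column p, so it is not optimal.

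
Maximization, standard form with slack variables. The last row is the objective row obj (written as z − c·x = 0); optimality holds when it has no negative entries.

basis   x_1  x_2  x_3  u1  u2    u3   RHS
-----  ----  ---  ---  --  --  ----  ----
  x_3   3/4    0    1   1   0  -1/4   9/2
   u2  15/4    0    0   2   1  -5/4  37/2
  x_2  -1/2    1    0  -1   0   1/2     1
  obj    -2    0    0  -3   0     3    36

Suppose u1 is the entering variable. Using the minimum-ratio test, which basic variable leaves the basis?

Column u1 entries and ratios — x_3: (9/2)/1 = 9/2; u2: (37/2)/2 = 37/4; x_2: -1 ≤ 0, skip.
Smallest ratio is 9/2 in the row of x_3, so x_3 leaves.

x_3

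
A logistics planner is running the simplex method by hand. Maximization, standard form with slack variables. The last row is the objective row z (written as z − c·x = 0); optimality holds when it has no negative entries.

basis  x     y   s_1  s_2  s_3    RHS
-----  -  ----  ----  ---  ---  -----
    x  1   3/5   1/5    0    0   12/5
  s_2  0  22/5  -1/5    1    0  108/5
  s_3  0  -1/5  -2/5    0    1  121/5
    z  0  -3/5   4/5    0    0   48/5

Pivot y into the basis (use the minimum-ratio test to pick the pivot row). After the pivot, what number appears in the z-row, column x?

Ratio test on column y — row 1: (12/5)/(3/5) = 4; row 2: (108/5)/(22/5) = 54/11; row 3: entry -1/5 ≤ 0. Minimum is 4 at row 1 (x leaves); pivot element 3/5.
Divide row 1 by 3/5; eliminate column y from the other rows.
z-row update in column x: 0 − (-3/5)·(5/3) = 1.

1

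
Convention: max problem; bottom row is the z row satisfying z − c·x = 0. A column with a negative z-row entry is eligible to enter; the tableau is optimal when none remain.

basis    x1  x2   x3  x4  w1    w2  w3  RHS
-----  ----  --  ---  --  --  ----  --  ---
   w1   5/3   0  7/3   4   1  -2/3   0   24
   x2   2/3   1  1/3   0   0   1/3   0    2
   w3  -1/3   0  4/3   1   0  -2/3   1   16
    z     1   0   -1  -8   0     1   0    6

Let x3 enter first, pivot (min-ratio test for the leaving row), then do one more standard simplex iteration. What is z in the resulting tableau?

32

Ratio test on column x3 — row 1: 24/(7/3) = 72/7; row 2: 2/(1/3) = 6; row 3: 16/(4/3) = 12. Minimum is 6 at row 2 (x2 leaves); pivot element 1/3.
Pivot on row 2; the z-row RHS becomes 6 − (-1)·6 = 12.
Next entering variable (most negative z-row entry -8): x4.
Ratio test on column x4 — row 1: 10/4 = 5/2; row 2: entry 0 ≤ 0; row 3: 8/1 = 8. Minimum is 5/2 at row 1 (w1 leaves); pivot element 4.
After the second pivot the z-row RHS is 12 − (-8)·(5/2) = 32.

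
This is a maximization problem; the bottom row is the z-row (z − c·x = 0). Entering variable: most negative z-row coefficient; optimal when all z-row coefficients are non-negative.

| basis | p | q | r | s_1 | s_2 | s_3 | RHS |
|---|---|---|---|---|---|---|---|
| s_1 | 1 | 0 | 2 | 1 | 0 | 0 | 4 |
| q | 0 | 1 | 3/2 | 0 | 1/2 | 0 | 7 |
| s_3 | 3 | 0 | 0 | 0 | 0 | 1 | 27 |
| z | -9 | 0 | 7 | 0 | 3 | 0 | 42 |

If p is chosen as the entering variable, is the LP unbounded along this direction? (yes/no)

no

Column p has positive entries in row(s) 1, 3, so the ratio test bounds it — not unbounded.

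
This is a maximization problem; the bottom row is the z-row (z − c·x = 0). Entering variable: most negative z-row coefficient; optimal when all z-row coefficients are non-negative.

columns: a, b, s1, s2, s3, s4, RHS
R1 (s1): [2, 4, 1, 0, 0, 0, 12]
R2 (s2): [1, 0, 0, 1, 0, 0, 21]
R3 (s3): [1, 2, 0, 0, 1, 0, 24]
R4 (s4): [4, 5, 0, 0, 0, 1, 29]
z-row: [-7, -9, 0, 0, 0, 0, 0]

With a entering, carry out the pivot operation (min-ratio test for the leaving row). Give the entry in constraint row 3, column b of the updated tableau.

Ratio test on column a — row 1: 12/2 = 6; row 2: 21/1 = 21; row 3: 24/1 = 24; row 4: 29/4 = 29/4. Minimum is 6 at row 1 (s1 leaves); pivot element 2.
Divide row 1 by 2; eliminate column a from the other rows.
Row 3 update in column b: 2 − 1·2 = 0.

0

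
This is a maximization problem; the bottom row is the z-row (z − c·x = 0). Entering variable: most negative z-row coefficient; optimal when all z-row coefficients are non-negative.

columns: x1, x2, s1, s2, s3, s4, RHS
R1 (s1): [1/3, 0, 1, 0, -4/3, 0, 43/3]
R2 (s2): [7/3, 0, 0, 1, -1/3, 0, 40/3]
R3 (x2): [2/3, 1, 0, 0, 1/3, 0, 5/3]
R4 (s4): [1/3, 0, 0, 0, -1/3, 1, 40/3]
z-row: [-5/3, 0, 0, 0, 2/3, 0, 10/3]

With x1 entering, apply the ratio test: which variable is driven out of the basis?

x2

Column x1 entries and ratios — s1: (43/3)/(1/3) = 43; s2: (40/3)/(7/3) = 40/7; x2: (5/3)/(2/3) = 5/2; s4: (40/3)/(1/3) = 40.
Smallest ratio is 5/2 in the row of x2, so x2 leaves.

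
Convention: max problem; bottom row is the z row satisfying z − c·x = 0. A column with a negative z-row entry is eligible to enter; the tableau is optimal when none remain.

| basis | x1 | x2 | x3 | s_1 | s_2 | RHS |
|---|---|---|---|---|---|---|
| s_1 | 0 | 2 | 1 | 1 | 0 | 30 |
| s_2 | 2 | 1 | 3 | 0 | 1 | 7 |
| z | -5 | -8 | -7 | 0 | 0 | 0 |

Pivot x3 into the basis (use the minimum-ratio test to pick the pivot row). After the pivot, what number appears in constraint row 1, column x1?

-2/3

Ratio test on column x3 — row 1: 30/1 = 30; row 2: 7/3 = 7/3. Minimum is 7/3 at row 2 (s_2 leaves); pivot element 3.
Divide row 2 by 3; eliminate column x3 from the other rows.
Row 1 update in column x1: 0 − 1·(2/3) = -2/3.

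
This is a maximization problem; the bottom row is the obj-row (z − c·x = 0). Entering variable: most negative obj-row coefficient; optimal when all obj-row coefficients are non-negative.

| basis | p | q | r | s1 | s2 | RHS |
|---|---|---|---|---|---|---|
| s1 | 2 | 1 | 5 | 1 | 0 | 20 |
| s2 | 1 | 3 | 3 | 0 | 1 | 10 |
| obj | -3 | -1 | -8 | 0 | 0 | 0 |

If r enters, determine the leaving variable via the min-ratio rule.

s2

Column r entries and ratios — s1: 20/5 = 4; s2: 10/3 = 10/3.
Smallest ratio is 10/3 in the row of s2, so s2 leaves.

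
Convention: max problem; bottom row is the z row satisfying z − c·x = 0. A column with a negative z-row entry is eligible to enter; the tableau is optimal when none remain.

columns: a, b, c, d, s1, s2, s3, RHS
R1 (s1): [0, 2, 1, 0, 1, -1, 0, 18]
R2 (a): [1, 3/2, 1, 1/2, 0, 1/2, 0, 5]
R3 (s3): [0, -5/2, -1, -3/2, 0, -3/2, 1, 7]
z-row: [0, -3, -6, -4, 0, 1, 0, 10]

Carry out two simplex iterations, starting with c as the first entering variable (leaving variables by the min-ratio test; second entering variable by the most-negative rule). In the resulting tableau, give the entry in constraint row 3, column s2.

Ratio test on column c — row 1: 18/1 = 18; row 2: 5/1 = 5; row 3: entry -1 ≤ 0. Minimum is 5 at row 2 (a leaves); pivot element 1.
Divide row 2 by 1; eliminate column c from the other rows.
Second iteration: most negative z-row entry is -1 in column d, so d enters.
Ratio test on column d — row 1: entry -1/2 ≤ 0; row 2: 5/(1/2) = 10; row 3: entry -1 ≤ 0. Minimum is 10 at row 2 (c leaves); pivot element 1/2.
Divide row 2 by 1/2; eliminate column d from the other rows.
After both pivots, the entry at constraint row 3, column s2 is 0.

0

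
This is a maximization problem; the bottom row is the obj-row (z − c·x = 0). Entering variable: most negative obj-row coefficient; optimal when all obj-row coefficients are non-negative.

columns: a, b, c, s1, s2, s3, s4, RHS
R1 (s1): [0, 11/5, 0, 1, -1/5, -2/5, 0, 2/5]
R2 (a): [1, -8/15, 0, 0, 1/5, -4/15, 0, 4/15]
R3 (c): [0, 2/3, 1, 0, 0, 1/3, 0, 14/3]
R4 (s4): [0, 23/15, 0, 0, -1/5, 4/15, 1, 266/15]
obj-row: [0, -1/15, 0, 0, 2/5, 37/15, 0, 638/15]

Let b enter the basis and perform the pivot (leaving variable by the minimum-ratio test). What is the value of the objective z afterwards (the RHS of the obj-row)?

Ratio test on column b — row 1: (2/5)/(11/5) = 2/11; row 2: entry -8/15 ≤ 0; row 3: (14/3)/(2/3) = 7; row 4: (266/15)/(23/15) = 266/23. Minimum is 2/11 at row 1 (s1 leaves); pivot element 11/5.
Pivot on row 1; the obj-row RHS becomes 638/15 − (-1/15)·(2/11) = 468/11.

468/11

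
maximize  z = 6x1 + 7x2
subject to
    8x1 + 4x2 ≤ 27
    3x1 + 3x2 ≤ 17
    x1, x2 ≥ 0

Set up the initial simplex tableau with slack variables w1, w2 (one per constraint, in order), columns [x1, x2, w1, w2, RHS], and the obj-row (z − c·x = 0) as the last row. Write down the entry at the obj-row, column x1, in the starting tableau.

The obj-row carries the negated objective coefficients: the x1 entry is -6.

-6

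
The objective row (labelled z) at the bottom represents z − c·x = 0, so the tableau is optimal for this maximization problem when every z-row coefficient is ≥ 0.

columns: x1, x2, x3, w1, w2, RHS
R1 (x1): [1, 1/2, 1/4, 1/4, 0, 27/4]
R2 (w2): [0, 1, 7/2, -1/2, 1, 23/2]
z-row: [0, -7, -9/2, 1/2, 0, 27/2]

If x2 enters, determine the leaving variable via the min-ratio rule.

Column x2 entries and ratios — x1: (27/4)/(1/2) = 27/2; w2: (23/2)/1 = 23/2.
Smallest ratio is 23/2 in the row of w2, so w2 leaves.

w2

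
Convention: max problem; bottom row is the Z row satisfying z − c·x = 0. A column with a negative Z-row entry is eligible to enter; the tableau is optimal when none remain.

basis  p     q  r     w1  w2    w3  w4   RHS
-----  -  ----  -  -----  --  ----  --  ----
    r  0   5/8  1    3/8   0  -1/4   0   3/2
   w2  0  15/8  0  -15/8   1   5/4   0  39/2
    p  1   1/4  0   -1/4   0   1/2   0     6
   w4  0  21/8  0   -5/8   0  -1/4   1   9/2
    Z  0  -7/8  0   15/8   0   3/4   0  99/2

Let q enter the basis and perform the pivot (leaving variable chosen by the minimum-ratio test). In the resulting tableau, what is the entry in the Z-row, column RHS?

51

Ratio test on column q — row 1: (3/2)/(5/8) = 12/5; row 2: (39/2)/(15/8) = 52/5; row 3: 6/(1/4) = 24; row 4: (9/2)/(21/8) = 12/7. Minimum is 12/7 at row 4 (w4 leaves); pivot element 21/8.
Divide row 4 by 21/8; eliminate column q from the other rows.
Z-row update in column RHS: 99/2 − (-7/8)·(12/7) = 51.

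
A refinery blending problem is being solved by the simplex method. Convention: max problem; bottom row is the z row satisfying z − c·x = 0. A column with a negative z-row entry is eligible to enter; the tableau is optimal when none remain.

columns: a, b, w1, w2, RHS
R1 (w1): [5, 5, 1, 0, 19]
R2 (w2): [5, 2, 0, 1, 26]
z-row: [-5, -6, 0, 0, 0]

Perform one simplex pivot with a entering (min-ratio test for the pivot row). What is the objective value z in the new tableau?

19

Ratio test on column a — row 1: 19/5 = 19/5; row 2: 26/5 = 26/5. Minimum is 19/5 at row 1 (w1 leaves); pivot element 5.
Pivot on row 1; the z-row RHS becomes 0 − (-5)·(19/5) = 19.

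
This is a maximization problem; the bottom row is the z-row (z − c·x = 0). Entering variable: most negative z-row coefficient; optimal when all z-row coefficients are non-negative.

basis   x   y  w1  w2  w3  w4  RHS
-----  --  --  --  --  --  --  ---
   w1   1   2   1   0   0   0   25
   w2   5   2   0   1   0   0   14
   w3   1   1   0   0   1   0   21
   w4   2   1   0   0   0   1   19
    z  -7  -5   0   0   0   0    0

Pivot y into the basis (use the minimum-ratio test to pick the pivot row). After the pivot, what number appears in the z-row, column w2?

5/2

Ratio test on column y — row 1: 25/2 = 25/2; row 2: 14/2 = 7; row 3: 21/1 = 21; row 4: 19/1 = 19. Minimum is 7 at row 2 (w2 leaves); pivot element 2.
Divide row 2 by 2; eliminate column y from the other rows.
z-row update in column w2: 0 − (-5)·(1/2) = 5/2.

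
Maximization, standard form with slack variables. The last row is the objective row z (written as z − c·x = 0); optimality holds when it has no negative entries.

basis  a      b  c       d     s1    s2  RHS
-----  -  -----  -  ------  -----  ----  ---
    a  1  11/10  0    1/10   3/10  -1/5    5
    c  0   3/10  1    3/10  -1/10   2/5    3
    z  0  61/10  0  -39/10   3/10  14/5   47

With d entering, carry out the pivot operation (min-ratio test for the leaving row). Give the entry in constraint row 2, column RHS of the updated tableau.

10

Ratio test on column d — row 1: 5/(1/10) = 50; row 2: 3/(3/10) = 10. Minimum is 10 at row 2 (c leaves); pivot element 3/10.
Divide row 2 by 3/10; eliminate column d from the other rows.
In the new row 2, the RHS entry is the old entry divided by the pivot: 3/(3/10) = 10.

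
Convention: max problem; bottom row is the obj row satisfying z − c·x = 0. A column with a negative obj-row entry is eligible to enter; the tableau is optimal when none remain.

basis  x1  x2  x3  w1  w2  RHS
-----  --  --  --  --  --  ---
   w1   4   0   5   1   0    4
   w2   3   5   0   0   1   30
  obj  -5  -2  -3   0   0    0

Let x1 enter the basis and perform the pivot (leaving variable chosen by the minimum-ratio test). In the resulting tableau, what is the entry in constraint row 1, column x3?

5/4

Ratio test on column x1 — row 1: 4/4 = 1; row 2: 30/3 = 10. Minimum is 1 at row 1 (w1 leaves); pivot element 4.
Divide row 1 by 4; eliminate column x1 from the other rows.
In the new row 1, the x3 entry is the old entry divided by the pivot: 5/4 = 5/4.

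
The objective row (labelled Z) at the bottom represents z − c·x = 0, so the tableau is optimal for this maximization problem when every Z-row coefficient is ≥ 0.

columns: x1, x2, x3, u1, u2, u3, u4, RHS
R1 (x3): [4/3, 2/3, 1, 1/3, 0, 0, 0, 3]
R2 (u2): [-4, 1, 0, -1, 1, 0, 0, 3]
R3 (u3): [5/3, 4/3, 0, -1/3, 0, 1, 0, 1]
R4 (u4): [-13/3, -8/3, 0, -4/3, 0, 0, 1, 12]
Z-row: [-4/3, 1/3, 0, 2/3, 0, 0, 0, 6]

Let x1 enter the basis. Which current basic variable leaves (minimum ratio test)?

Column x1 entries and ratios — x3: 3/(4/3) = 9/4; u2: -4 ≤ 0, skip; u3: 1/(5/3) = 3/5; u4: -13/3 ≤ 0, skip.
Smallest ratio is 3/5 in the row of u3, so u3 leaves.

u3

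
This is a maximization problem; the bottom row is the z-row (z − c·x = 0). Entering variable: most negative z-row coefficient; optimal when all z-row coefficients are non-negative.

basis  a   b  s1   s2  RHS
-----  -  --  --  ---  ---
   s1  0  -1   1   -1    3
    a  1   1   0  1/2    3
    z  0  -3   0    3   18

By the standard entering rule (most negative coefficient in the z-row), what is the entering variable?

b

Negative z-row entries: b: -3.
The most negative is -3 in column b, so b enters.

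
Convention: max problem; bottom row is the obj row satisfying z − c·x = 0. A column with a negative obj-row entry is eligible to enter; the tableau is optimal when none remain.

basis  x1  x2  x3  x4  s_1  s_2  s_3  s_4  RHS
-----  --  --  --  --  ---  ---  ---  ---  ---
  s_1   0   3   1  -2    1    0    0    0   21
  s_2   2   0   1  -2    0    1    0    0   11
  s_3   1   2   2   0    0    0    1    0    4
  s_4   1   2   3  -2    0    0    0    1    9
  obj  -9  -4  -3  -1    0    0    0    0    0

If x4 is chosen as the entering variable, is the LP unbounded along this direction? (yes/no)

yes

Every constraint-row entry in column x4 is ≤ 0, so increasing x4 is unbounded.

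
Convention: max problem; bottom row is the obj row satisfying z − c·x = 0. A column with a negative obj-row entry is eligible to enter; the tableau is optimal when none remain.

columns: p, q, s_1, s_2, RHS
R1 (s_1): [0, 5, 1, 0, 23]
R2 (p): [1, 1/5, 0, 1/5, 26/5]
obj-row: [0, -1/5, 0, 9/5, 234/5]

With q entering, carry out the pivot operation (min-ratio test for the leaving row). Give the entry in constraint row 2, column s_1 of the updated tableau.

-1/25

Ratio test on column q — row 1: 23/5 = 23/5; row 2: (26/5)/(1/5) = 26. Minimum is 23/5 at row 1 (s_1 leaves); pivot element 5.
Divide row 1 by 5; eliminate column q from the other rows.
Row 2 update in column s_1: 0 − (1/5)·(1/5) = -1/25.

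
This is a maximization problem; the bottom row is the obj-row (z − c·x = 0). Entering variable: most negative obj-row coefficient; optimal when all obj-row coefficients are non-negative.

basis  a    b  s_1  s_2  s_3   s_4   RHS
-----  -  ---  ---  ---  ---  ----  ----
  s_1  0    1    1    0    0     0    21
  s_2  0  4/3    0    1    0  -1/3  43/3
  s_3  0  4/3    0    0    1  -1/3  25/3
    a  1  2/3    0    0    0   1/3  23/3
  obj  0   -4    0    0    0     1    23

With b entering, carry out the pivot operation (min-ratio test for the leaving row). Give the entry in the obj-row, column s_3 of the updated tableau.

3

Ratio test on column b — row 1: 21/1 = 21; row 2: (43/3)/(4/3) = 43/4; row 3: (25/3)/(4/3) = 25/4; row 4: (23/3)/(2/3) = 23/2. Minimum is 25/4 at row 3 (s_3 leaves); pivot element 4/3.
Divide row 3 by 4/3; eliminate column b from the other rows.
obj-row update in column s_3: 0 − (-4)·(3/4) = 3.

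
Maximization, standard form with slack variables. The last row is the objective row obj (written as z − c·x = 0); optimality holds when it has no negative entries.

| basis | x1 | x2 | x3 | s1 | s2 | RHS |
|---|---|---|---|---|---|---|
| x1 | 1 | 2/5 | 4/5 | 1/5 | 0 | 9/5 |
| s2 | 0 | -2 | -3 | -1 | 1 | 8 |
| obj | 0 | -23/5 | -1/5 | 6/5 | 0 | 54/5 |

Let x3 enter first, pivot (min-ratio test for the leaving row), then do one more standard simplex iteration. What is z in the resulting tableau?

Ratio test on column x3 — row 1: (9/5)/(4/5) = 9/4; row 2: entry -3 ≤ 0. Minimum is 9/4 at row 1 (x1 leaves); pivot element 4/5.
Pivot on row 1; the obj-row RHS becomes 54/5 − (-1/5)·(9/4) = 45/4.
Next entering variable (most negative obj-row entry -9/2): x2.
Ratio test on column x2 — row 1: (9/4)/(1/2) = 9/2; row 2: entry -1/2 ≤ 0. Minimum is 9/2 at row 1 (x3 leaves); pivot element 1/2.
After the second pivot the obj-row RHS is 45/4 − (-9/2)·(9/2) = 63/2.

63/2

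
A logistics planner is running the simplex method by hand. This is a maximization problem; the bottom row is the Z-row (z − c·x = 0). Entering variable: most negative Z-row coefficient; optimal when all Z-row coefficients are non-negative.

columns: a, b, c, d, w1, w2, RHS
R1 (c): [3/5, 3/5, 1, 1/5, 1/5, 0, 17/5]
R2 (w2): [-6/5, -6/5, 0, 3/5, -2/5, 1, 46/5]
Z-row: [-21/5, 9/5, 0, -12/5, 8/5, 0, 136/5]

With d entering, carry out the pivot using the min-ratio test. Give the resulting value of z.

64

Ratio test on column d — row 1: (17/5)/(1/5) = 17; row 2: (46/5)/(3/5) = 46/3. Minimum is 46/3 at row 2 (w2 leaves); pivot element 3/5.
Pivot on row 2; the Z-row RHS becomes 136/5 − (-12/5)·(46/3) = 64.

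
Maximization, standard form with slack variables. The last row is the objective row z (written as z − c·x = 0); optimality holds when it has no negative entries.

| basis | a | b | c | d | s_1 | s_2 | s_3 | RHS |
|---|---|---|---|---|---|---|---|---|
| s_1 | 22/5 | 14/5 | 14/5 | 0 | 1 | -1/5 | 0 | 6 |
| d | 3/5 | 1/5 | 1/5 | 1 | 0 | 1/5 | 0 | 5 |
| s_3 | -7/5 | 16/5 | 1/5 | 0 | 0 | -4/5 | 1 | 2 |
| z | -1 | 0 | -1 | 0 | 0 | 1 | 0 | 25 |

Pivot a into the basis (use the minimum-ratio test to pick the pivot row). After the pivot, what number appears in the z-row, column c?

-4/11

Ratio test on column a — row 1: 6/(22/5) = 15/11; row 2: 5/(3/5) = 25/3; row 3: entry -7/5 ≤ 0. Minimum is 15/11 at row 1 (s_1 leaves); pivot element 22/5.
Divide row 1 by 22/5; eliminate column a from the other rows.
z-row update in column c: -1 − (-1)·(7/11) = -4/11.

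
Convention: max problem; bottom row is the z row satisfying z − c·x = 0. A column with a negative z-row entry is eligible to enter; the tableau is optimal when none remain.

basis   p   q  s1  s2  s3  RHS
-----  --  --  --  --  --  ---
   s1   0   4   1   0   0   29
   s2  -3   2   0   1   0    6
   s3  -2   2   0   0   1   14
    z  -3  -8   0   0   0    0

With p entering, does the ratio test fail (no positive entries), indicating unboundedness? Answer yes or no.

yes

Every constraint-row entry in column p is ≤ 0, so increasing p is unbounded.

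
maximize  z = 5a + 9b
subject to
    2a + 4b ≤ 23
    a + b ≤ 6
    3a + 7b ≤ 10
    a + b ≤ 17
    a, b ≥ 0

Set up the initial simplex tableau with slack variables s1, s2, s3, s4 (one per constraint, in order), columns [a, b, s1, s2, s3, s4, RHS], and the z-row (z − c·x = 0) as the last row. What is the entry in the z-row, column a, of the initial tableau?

The z-row carries the negated objective coefficients: the a entry is -5.

-5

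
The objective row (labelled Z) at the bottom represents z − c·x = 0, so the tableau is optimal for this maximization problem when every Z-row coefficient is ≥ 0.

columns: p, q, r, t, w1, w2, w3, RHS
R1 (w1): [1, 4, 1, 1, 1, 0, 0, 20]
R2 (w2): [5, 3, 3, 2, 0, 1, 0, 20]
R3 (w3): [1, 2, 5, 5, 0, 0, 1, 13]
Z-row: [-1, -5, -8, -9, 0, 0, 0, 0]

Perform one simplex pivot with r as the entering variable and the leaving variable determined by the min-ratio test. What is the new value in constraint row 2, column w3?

-3/5

Ratio test on column r — row 1: 20/1 = 20; row 2: 20/3 = 20/3; row 3: 13/5 = 13/5. Minimum is 13/5 at row 3 (w3 leaves); pivot element 5.
Divide row 3 by 5; eliminate column r from the other rows.
Row 2 update in column w3: 0 − 3·(1/5) = -3/5.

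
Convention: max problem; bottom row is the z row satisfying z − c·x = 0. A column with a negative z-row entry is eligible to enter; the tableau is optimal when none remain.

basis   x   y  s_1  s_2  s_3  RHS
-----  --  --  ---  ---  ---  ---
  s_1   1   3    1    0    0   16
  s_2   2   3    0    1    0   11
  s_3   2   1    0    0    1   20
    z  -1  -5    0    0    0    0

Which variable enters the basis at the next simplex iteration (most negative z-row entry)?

Negative z-row entries: x: -1, y: -5.
The most negative is -5 in column y, so y enters.

y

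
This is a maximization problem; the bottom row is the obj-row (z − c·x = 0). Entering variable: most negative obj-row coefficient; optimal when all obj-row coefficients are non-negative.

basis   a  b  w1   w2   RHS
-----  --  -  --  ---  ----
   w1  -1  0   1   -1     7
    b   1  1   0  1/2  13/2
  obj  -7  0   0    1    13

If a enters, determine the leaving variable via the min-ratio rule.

b

Column a entries and ratios — w1: -1 ≤ 0, skip; b: (13/2)/1 = 13/2.
Smallest ratio is 13/2 in the row of b, so b leaves.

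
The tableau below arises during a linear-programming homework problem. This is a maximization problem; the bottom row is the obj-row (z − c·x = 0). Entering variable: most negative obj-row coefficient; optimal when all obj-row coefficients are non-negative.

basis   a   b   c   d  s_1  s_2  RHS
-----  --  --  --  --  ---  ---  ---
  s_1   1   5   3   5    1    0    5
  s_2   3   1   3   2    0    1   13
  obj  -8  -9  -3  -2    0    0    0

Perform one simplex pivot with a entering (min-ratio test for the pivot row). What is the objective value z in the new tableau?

Ratio test on column a — row 1: 5/1 = 5; row 2: 13/3 = 13/3. Minimum is 13/3 at row 2 (s_2 leaves); pivot element 3.
Pivot on row 2; the obj-row RHS becomes 0 − (-8)·(13/3) = 104/3.

104/3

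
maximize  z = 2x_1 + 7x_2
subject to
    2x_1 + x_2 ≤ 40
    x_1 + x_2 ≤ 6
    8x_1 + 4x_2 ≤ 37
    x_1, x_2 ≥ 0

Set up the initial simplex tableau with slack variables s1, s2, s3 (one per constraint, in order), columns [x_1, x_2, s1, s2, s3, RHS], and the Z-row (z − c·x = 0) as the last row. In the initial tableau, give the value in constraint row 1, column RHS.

The RHS of constraint 1 is b_1 = 40.

40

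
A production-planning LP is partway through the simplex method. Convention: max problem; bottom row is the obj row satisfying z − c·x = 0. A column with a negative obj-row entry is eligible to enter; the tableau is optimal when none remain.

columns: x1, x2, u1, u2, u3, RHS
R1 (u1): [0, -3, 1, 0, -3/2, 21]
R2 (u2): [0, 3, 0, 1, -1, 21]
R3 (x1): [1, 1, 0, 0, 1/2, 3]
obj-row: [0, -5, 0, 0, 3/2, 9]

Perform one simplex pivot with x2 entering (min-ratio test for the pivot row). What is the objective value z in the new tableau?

Ratio test on column x2 — row 1: entry -3 ≤ 0; row 2: 21/3 = 7; row 3: 3/1 = 3. Minimum is 3 at row 3 (x1 leaves); pivot element 1.
Pivot on row 3; the obj-row RHS becomes 9 − (-5)·3 = 24.

24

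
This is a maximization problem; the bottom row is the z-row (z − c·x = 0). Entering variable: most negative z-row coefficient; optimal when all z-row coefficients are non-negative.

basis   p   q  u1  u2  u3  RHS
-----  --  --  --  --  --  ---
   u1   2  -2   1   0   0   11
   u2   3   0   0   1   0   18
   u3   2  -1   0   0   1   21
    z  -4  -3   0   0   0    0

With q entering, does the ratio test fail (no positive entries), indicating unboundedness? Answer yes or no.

yes

Every constraint-row entry in column q is ≤ 0, so increasing q is unbounded.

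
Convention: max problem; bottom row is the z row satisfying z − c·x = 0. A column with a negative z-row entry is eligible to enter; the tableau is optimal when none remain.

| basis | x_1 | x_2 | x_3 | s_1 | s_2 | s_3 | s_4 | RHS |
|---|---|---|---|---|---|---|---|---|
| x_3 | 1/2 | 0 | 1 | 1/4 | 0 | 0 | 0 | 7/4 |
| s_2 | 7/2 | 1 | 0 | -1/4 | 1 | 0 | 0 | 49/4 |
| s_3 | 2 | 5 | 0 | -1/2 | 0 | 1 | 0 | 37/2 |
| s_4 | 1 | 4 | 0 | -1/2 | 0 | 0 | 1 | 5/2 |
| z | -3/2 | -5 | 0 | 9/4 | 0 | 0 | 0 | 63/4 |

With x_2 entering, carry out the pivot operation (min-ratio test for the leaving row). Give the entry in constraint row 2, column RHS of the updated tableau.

93/8

Ratio test on column x_2 — row 1: entry 0 ≤ 0; row 2: (49/4)/1 = 49/4; row 3: (37/2)/5 = 37/10; row 4: (5/2)/4 = 5/8. Minimum is 5/8 at row 4 (s_4 leaves); pivot element 4.
Divide row 4 by 4; eliminate column x_2 from the other rows.
Row 2 update in column RHS: 49/4 − 1·(5/8) = 93/8.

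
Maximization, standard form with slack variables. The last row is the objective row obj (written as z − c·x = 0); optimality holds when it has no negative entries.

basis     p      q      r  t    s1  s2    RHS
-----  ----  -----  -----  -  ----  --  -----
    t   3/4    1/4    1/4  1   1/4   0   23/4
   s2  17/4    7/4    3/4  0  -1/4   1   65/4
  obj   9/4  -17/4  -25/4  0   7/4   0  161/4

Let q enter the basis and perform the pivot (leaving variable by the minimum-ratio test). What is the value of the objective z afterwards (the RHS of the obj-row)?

Ratio test on column q — row 1: (23/4)/(1/4) = 23; row 2: (65/4)/(7/4) = 65/7. Minimum is 65/7 at row 2 (s2 leaves); pivot element 7/4.
Pivot on row 2; the obj-row RHS becomes 161/4 − (-17/4)·(65/7) = 558/7.

558/7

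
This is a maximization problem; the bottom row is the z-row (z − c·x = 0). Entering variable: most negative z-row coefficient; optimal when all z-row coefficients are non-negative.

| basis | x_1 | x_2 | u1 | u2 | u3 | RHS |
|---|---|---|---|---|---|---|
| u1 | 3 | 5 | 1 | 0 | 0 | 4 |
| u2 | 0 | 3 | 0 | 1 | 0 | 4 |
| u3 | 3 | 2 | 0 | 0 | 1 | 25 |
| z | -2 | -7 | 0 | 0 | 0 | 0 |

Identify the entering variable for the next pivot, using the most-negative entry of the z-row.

Negative z-row entries: x_1: -2, x_2: -7.
The most negative is -7 in column x_2, so x_2 enters.

x_2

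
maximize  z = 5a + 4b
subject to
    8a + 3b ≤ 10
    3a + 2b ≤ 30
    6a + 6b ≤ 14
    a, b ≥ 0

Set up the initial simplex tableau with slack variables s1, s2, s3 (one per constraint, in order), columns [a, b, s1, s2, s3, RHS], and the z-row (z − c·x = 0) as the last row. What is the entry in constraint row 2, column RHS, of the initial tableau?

The RHS of constraint 2 is b_2 = 30.

30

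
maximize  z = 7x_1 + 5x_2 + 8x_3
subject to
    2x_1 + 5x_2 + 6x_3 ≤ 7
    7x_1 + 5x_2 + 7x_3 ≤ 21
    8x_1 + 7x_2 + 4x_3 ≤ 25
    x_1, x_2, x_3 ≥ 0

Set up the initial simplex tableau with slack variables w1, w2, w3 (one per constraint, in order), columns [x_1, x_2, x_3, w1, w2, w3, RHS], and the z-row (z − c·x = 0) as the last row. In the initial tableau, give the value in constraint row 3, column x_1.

Constraint 3 has coefficient 8 on x_1.

8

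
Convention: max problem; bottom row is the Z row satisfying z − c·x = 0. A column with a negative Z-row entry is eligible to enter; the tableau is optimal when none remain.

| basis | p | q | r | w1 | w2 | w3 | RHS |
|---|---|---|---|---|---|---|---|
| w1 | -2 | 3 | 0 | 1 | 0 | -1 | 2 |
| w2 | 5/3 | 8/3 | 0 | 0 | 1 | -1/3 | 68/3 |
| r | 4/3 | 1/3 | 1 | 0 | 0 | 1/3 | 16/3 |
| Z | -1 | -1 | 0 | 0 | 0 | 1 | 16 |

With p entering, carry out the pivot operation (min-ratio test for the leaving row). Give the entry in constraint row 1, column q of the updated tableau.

7/2

Ratio test on column p — row 1: entry -2 ≤ 0; row 2: (68/3)/(5/3) = 68/5; row 3: (16/3)/(4/3) = 4. Minimum is 4 at row 3 (r leaves); pivot element 4/3.
Divide row 3 by 4/3; eliminate column p from the other rows.
Row 1 update in column q: 3 − (-2)·(1/4) = 7/2.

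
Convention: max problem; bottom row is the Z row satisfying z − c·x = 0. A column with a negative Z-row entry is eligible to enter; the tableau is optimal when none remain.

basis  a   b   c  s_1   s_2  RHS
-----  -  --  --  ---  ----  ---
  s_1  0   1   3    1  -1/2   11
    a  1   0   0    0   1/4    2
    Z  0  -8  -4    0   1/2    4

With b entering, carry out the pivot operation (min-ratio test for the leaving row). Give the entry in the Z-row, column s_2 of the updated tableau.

-7/2

Ratio test on column b — row 1: 11/1 = 11; row 2: entry 0 ≤ 0. Minimum is 11 at row 1 (s_1 leaves); pivot element 1.
Divide row 1 by 1; eliminate column b from the other rows.
Z-row update in column s_2: 1/2 − (-8)·(-1/2) = -7/2.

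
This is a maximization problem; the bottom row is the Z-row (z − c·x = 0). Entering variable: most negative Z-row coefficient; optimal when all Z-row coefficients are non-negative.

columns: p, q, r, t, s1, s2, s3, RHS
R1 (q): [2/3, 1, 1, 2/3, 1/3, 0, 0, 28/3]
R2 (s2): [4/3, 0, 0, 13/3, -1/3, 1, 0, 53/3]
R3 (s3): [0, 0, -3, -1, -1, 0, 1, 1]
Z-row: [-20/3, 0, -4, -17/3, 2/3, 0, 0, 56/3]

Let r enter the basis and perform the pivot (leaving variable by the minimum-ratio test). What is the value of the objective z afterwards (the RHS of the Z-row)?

Ratio test on column r — row 1: (28/3)/1 = 28/3; row 2: entry 0 ≤ 0; row 3: entry -3 ≤ 0. Minimum is 28/3 at row 1 (q leaves); pivot element 1.
Pivot on row 1; the Z-row RHS becomes 56/3 − (-4)·(28/3) = 56.

56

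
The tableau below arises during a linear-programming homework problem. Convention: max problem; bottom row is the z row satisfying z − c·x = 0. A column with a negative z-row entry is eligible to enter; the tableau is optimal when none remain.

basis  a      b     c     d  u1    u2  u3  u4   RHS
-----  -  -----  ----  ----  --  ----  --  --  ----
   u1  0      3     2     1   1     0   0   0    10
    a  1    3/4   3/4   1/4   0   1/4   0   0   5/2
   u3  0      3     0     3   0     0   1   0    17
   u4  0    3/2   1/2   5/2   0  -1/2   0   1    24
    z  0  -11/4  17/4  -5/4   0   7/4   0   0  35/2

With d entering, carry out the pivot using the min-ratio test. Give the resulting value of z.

Ratio test on column d — row 1: 10/1 = 10; row 2: (5/2)/(1/4) = 10; row 3: 17/3 = 17/3; row 4: 24/(5/2) = 48/5. Minimum is 17/3 at row 3 (u3 leaves); pivot element 3.
Pivot on row 3; the z-row RHS becomes 35/2 − (-5/4)·(17/3) = 295/12.

295/12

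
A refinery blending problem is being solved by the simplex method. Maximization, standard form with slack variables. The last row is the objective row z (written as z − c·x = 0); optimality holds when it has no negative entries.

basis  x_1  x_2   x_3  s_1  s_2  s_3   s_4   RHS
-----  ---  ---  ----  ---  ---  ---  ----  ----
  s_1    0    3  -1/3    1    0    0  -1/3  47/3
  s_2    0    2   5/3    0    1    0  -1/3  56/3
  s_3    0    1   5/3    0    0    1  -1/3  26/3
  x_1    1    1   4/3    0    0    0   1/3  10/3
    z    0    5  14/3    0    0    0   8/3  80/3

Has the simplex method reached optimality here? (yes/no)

yes

Every z-row coefficient is ≥ 0, so the tableau is optimal.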